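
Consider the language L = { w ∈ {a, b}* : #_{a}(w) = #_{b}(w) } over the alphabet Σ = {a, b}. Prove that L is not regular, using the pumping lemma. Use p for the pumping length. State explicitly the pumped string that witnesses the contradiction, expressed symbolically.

a^{p+k} b^p

Suppose for contradiction that L is regular, and let p be the pumping length.
Choose w = a^p b^p ∈ L with |w| = 2p ≥ p.
Write w = xyz as guaranteed by the lemma, with |xy| ≤ p and |y| > 0.
Since the first p symbols of w are all a's and |xy| ≤ p, y lies entirely in the leading a-block: y = a^k for some k with 1 ≤ k ≤ p.
Pump with i = 2: xy^2z = a^{p+k} b^p has p+k occurrences of a but only p of b. Since k ≥ 1 the counts differ, so xy^2z ∉ L.
This is a contradiction; hence L is not regular.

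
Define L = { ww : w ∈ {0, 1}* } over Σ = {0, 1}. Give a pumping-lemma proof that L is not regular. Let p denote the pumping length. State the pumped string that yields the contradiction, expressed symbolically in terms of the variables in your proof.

Assume L is regular; let p be its pumping constant.
Take w = 0^p 1^p 0^p 1^p = uu where u = 0^p1^p; then w ∈ L and |w| = 4p ≥ p.
By the pumping lemma, w = xyz with |xy| ≤ p and |y| ≥ 1.
Because |xy| ≤ p and w begins with p copies of 0, we have y = 0^k with 1 ≤ k ≤ p.
Pump with i = 2: xy^2z = 0^{p+k} 1^p 0^p 1^p, of length 4p+k. Suppose this equals vv. The string starts with 0 and ends with 1, so v does too; thus the boundary between the two copies of v is a 1→0 transition. There is exactly one such transition, at position 2p+k, so |v| = 2p+k and |vv| = 4p+2k ≠ 4p+k since k ≥ 1. So xy^2z ∉ L.
Contradiction. Therefore L is not regular.

0^{p+k} 1^p 0^p 1^p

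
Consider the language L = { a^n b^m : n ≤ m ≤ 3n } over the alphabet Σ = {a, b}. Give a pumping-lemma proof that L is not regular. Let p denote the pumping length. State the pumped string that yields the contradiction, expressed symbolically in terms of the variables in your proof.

Toward a contradiction, assume L is regular with pumping length p.
Take w = a^p b^p ∈ L (since p ≤ p ≤ 3p), with |w| = 2p ≥ p.
Write w = xyz as guaranteed by the lemma, with |xy| ≤ p and |y| ≥ 1.
The first p characters of w are a's, so xy (and hence y) consists only of a's. Write y = a^k, 1 ≤ k ≤ p.
Pump with i = 2: xy^2z = a^{p+k} b^p. Now n = p+k > p = m, so the condition n ≤ m fails. Thus xy^2z ∉ L.
This is a contradiction; hence L is not regular.

a^{p+k} b^p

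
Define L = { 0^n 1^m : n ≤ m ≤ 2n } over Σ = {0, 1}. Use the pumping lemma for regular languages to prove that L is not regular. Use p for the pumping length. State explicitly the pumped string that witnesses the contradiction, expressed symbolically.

Suppose for contradiction that L is regular, and let p be the pumping length.
Take w = 0^p 1^p ∈ L (since p ≤ p ≤ 2p), with |w| = 2p ≥ p.
The pumping lemma gives a decomposition w = xyz where |xy| ≤ p and |y| ≥ 1.
Since the first p symbols of w are all 0's and |xy| ≤ p, y lies entirely in the leading 0-block: y = 0^k for some k with 1 ≤ k ≤ p.
Pump with i = 2: xy^2z = 0^{p+k} 1^p. Now n = p+k > p = m, so the condition n ≤ m fails. Thus xy^2z ∉ L.
This contradicts the pumping lemma, so L is not regular.

0^{p+k} 1^p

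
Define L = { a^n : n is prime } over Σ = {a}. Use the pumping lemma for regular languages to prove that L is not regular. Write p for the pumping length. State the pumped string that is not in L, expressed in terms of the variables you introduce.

Toward a contradiction, assume L is regular with pumping length p.
Let q be a prime with q ≥ p+2 (infinitely many primes exist), and take w = a^q ∈ L with |w| = q ≥ p.
By the pumping lemma, w = xyz with |xy| ≤ p and |y| ≥ 1.
Then y = a^k for some k with 1 ≤ k ≤ p.
Since 1 ≤ k ≤ p, |xz| = q-k. Pump with i = q+1: |xy^{q+1}z| = (q-k)+(q+1)k = q+qk = q(1+k), which is composite (both factors ≥ 2). So xy^{q+1}z = a^{q(1+k)} ∉ L.
This contradicts the pumping lemma, so L is not regular.

a^{q(1+k)}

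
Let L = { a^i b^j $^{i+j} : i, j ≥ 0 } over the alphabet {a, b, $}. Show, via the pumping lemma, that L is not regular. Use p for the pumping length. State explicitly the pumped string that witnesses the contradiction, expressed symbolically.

a^{p+k} b^p $^{2p}

Assume L is regular. Let p be the pumping length given by the pumping lemma.
Take w = a^p b^p $^{2p} ∈ L (with i=j=p, i+j=2p), |w| = 4p ≥ p.
The pumping lemma gives a decomposition w = xyz where |xy| ≤ p and |y| ≥ 1.
The first p characters of w are a's, so xy (and hence y) consists only of a's. Write y = a^k, 1 ≤ k ≤ p.
Consider xy^2z = a^{p+k} b^p $^{2p}. Now the a- and b-counts sum to 2p+k, but the $-count is 2p ≠ 2p+k. So xy^2z ∉ L.
This is a contradiction; hence L is not regular.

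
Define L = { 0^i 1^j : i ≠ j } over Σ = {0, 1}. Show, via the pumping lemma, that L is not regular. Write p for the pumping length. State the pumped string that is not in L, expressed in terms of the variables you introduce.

0^{p+p!} 1^{p+p!}

Suppose for contradiction that L is regular, and let p be the pumping length.
Choose w = 0^p 1^{p+p!}. Since p ≠ p+p!, w ∈ L; and |w| ≥ p.
The pumping lemma gives a decomposition w = xyz where |xy| ≤ p and y is nonempty.
Because |xy| ≤ p and w begins with p copies of 0, we have y = 0^k with 1 ≤ k ≤ p.
Since 1 ≤ k ≤ p, k divides p!; set t = 1 + p!/k. Then xy^t z has p + (p!/k)·k = p + p! copies of 0. Now the 0-count equals the 1-count, so i ≠ j fails. So xy^t z = 0^{p+p!} 1^{p+p!} ∉ L.
This is a contradiction; hence L is not regular.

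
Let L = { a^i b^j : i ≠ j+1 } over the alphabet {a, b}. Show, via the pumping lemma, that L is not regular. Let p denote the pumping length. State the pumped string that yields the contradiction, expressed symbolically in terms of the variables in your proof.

a^{p+p!} b^{p+p!-1}

Suppose for contradiction that L is regular, and let p be the pumping length.
Choose w = a^p b^{p+p!-1}. Since p ≠ (p+p!-1)+1 = p+p!, w ∈ L; and |w| ≥ p.
By the pumping lemma, w = xyz with |xy| ≤ p and |y| ≥ 1.
The first p characters of w are a's, so xy (and hence y) consists only of a's. Write y = a^k, 1 ≤ k ≤ p.
Since 1 ≤ k ≤ p, k divides p!; set t = 1 + p!/k. Then xy^t z has p + (p!/k)·k = p + p! copies of a. Now the a-count is p+p! and (b-count)+1 = (p+p!-1)+1 = p+p!, so i ≠ j+1 fails. So xy^t z = a^{p+p!} b^{p+p!-1} ∉ L.
This contradicts the pumping lemma, so L is not regular.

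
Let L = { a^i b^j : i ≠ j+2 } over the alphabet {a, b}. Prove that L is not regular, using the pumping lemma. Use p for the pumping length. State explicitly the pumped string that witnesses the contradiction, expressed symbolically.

Assume L is regular; let p be its pumping constant.
Choose w = a^p b^{p+p!-2}. Since p ≠ (p+p!-2)+2 = p+p!, w ∈ L; and |w| ≥ p.
Write w = xyz as guaranteed by the lemma, with |xy| ≤ p and y is nonempty.
Because |xy| ≤ p and w begins with p copies of a, we have y = a^k with 1 ≤ k ≤ p.
Since 1 ≤ k ≤ p, k divides p!; set t = 1 + p!/k. Then xy^t z has p + (p!/k)·k = p + p! copies of a. Now the a-count is p+p! and (b-count)+2 = (p+p!-2)+2 = p+p!, so i ≠ j+2 fails. So xy^t z = a^{p+p!} b^{p+p!-2} ∉ L.
Contradiction. Therefore L is not regular.

a^{p+p!} b^{p+p!-2}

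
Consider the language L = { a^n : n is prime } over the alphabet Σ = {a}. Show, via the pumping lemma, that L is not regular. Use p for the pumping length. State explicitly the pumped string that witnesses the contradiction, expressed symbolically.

a^{q(1+k)}

Suppose for contradiction that L is regular, and let p be the pumping length.
Let q be a prime with q ≥ p+2 (infinitely many primes exist), and take w = a^q ∈ L with |w| = q ≥ p.
Write w = xyz as guaranteed by the lemma, with |xy| ≤ p and |y| > 0.
Then y = a^k for some k with 1 ≤ k ≤ p.
Since 1 ≤ k ≤ p, |xz| = q-k. Pump with i = q+1: |xy^{q+1}z| = (q-k)+(q+1)k = q+qk = q(1+k), which is composite (both factors ≥ 2). So xy^{q+1}z = a^{q(1+k)} ∉ L.
Contradiction. Therefore L is not regular.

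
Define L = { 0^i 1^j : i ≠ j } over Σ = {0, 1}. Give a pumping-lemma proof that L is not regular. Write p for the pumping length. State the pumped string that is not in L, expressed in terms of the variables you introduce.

Assume L is regular. Let p be the pumping length given by the pumping lemma.
Choose w = 0^p 1^{p+p!}. Since p ≠ p+p!, w ∈ L; and |w| ≥ p.
The pumping lemma gives a decomposition w = xyz where |xy| ≤ p and |y| > 0.
Since the first p symbols of w are all 0's and |xy| ≤ p, y lies entirely in the leading 0-block: y = 0^k for some k with 1 ≤ k ≤ p.
Since 1 ≤ k ≤ p, k divides p!; set t = 1 + p!/k. Then xy^t z has p + (p!/k)·k = p + p! copies of 0. Now the 0-count equals the 1-count, so i ≠ j fails. So xy^t z = 0^{p+p!} 1^{p+p!} ∉ L.
This is a contradiction; hence L is not regular.

0^{p+p!} 1^{p+p!}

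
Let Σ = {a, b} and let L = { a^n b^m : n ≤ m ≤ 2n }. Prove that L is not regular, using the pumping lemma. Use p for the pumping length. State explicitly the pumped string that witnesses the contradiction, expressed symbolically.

Assume L is regular; let p be its pumping constant.
Take w = a^p b^p ∈ L (since p ≤ p ≤ 2p), with |w| = 2p ≥ p.
Write w = xyz as guaranteed by the lemma, with |xy| ≤ p and |y| > 0.
Since the first p symbols of w are all a's and |xy| ≤ p, y lies entirely in the leading a-block: y = a^k for some k with 1 ≤ k ≤ p.
Pump with i = 2: xy^2z = a^{p+k} b^p. Now n = p+k > p = m, so the condition n ≤ m fails. Thus xy^2z ∉ L.
This contradicts the pumping lemma, so L is not regular.

a^{p+k} b^p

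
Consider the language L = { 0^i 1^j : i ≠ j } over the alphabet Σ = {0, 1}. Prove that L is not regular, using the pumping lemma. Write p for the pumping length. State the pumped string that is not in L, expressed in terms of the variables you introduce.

Assume L is regular. Let p be the pumping length given by the pumping lemma.
Choose w = 0^p 1^{p+p!}. Since p ≠ p+p!, w ∈ L; and |w| ≥ p.
By the pumping lemma, w = xyz with |xy| ≤ p and |y| > 0.
The first p characters of w are 0's, so xy (and hence y) consists only of 0's. Write y = 0^k, 1 ≤ k ≤ p.
Since 1 ≤ k ≤ p, k divides p!; set t = 1 + p!/k. Then xy^t z has p + (p!/k)·k = p + p! copies of 0. Now the 0-count equals the 1-count, so i ≠ j fails. So xy^t z = 0^{p+p!} 1^{p+p!} ∉ L.
This is a contradiction; hence L is not regular.

0^{p+p!} 1^{p+p!}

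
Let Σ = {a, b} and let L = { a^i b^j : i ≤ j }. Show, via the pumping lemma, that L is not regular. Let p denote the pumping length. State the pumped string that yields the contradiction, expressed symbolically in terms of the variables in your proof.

a^{p+k} b^p

Assume L is regular. Let p be the pumping length given by the pumping lemma.
Choose w = a^p b^p ∈ L, with |w| = 2p ≥ p.
The pumping lemma gives a decomposition w = xyz where |xy| ≤ p and y is nonempty.
Because |xy| ≤ p and w begins with p copies of a, we have y = a^k with 1 ≤ k ≤ p.
Consider xy^2z = a^{p+k} b^p. Since k ≥ 1, the a-count p+k exceeds the b-count p, so i ≤ j fails; thus xy^2z ∉ L.
Contradiction. Therefore L is not regular.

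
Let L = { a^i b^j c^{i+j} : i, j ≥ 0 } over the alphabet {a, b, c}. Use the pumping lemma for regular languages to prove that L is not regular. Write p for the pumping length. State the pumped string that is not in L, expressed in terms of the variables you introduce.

Assume L is regular; let p be its pumping constant.
Take w = a^p b^p c^{2p} ∈ L (with i=j=p, i+j=2p), |w| = 4p ≥ p.
The pumping lemma gives a decomposition w = xyz where |xy| ≤ p and |y| > 0.
The first p characters of w are a's, so xy (and hence y) consists only of a's. Write y = a^k, 1 ≤ k ≤ p.
Consider xy^2z = a^{p+k} b^p c^{2p}. Now the a- and b-counts sum to 2p+k, but the c-count is 2p ≠ 2p+k. So xy^2z ∉ L.
Contradiction. Therefore L is not regular.

a^{p+k} b^p c^{2p}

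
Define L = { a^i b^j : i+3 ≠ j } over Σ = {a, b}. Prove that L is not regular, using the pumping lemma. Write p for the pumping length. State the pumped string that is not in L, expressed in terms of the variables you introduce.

a^{p+p!} b^{p+p!+3}

Assume L is regular. Let p be the pumping length given by the pumping lemma.
Choose w = a^p b^{p+p!+3}. Since p ≠ (p+p!+3)-3 = p+p!, w ∈ L; and |w| ≥ p.
Write w = xyz as guaranteed by the lemma, with |xy| ≤ p and |y| > 0.
Because |xy| ≤ p and w begins with p copies of a, we have y = a^k with 1 ≤ k ≤ p.
Since 1 ≤ k ≤ p, k divides p!; set t = 1 + p!/k. Then xy^t z has p + (p!/k)·k = p + p! copies of a. Now the a-count is p+p! and (b-count)-3 = (p+p!+3)-3 = p+p!, so i+3 ≠ j fails. So xy^t z = a^{p+p!} b^{p+p!+3} ∉ L.
This is a contradiction; hence L is not regular.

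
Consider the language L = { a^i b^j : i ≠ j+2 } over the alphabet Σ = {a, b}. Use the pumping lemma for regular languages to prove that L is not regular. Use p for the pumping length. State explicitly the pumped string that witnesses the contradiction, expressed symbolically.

Assume L is regular; let p be its pumping constant.
Choose w = a^p b^{p+p!-2}. Since p ≠ (p+p!-2)+2 = p+p!, w ∈ L; and |w| ≥ p.
The pumping lemma gives a decomposition w = xyz where |xy| ≤ p and |y| > 0.
Since the first p symbols of w are all a's and |xy| ≤ p, y lies entirely in the leading a-block: y = a^k for some k with 1 ≤ k ≤ p.
Since 1 ≤ k ≤ p, k divides p!; set t = 1 + p!/k. Then xy^t z has p + (p!/k)·k = p + p! copies of a. Now the a-count is p+p! and (b-count)+2 = (p+p!-2)+2 = p+p!, so i ≠ j+2 fails. So xy^t z = a^{p+p!} b^{p+p!-2} ∉ L.
Contradiction. Therefore L is not regular.

a^{p+p!} b^{p+p!-2}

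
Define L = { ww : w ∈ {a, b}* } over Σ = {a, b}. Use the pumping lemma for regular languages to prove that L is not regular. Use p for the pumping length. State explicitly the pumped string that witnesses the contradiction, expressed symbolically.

Toward a contradiction, assume L is regular with pumping length p.
Take w = a^p b^p a^p b^p = uu where u = a^pb^p; then w ∈ L and |w| = 4p ≥ p.
By the pumping lemma, w = xyz with |xy| ≤ p and |y| ≥ 1.
Because |xy| ≤ p and w begins with p copies of a, we have y = a^k with 1 ≤ k ≤ p.
Pump with i = 2: xy^2z = a^{p+k} b^p a^p b^p, of length 4p+k. Suppose this equals vv. The string starts with a and ends with b, so v does too; thus the boundary between the two copies of v is a b→a transition. There is exactly one such transition, at position 2p+k, so |v| = 2p+k and |vv| = 4p+2k ≠ 4p+k since k ≥ 1. So xy^2z ∉ L.
This is a contradiction; hence L is not regular.

a^{p+k} b^p a^p b^p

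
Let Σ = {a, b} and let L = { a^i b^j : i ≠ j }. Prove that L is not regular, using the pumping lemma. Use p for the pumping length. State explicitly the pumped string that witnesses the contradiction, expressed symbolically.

Suppose for contradiction that L is regular, and let p be the pumping length.
Choose w = a^p b^{p+p!}. Since p ≠ p+p!, w ∈ L; and |w| ≥ p.
Write w = xyz as guaranteed by the lemma, with |xy| ≤ p and |y| > 0.
Since the first p symbols of w are all a's and |xy| ≤ p, y lies entirely in the leading a-block: y = a^k for some k with 1 ≤ k ≤ p.
Since 1 ≤ k ≤ p, k divides p!; set t = 1 + p!/k. Then xy^t z has p + (p!/k)·k = p + p! copies of a. Now the a-count equals the b-count, so i ≠ j fails. So xy^t z = a^{p+p!} b^{p+p!} ∉ L.
Contradiction. Therefore L is not regular.

a^{p+p!} b^{p+p!}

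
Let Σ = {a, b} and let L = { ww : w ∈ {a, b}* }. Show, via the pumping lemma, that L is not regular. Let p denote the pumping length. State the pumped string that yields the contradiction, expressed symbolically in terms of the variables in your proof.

a^{p+k} b^p a^p b^p

Suppose for contradiction that L is regular, and let p be the pumping length.
Take w = a^p b^p a^p b^p = uu where u = a^pb^p; then w ∈ L and |w| = 4p ≥ p.
By the pumping lemma, w = xyz with |xy| ≤ p and |y| ≥ 1.
Since the first p symbols of w are all a's and |xy| ≤ p, y lies entirely in the leading a-block: y = a^k for some k with 1 ≤ k ≤ p.
Pump with i = 2: xy^2z = a^{p+k} b^p a^p b^p, of length 4p+k. Suppose this equals vv. The string starts with a and ends with b, so v does too; thus the boundary between the two copies of v is a b→a transition. There is exactly one such transition, at position 2p+k, so |v| = 2p+k and |vv| = 4p+2k ≠ 4p+k since k ≥ 1. So xy^2z ∉ L.
Contradiction. Therefore L is not regular.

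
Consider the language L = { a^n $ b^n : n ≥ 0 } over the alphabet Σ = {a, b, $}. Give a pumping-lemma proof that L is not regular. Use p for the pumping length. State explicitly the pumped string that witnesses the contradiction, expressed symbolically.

Assume L is regular; let p be its pumping constant.
Take w = a^p $ b^p ∈ L with |w| = 2p+1 ≥ p.
By the pumping lemma, w = xyz with |xy| ≤ p and y is nonempty.
The first p characters of w are a's, so xy (and hence y) consists only of a's. Write y = a^k, 1 ≤ k ≤ p.
Pump with i = 2: xy^2z = a^{p+k} $ b^p, which would require p+k = p. But k ≥ 1, so xy^2z ∉ L.
Contradiction. Therefore L is not regular.

a^{p+k} $ b^p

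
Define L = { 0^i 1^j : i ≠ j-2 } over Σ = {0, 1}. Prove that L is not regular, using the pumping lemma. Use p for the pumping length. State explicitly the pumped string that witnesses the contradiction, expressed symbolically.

0^{p+p!} 1^{p+p!+2}

Assume L is regular; let p be its pumping constant.
Choose w = 0^p 1^{p+p!+2}. Since p ≠ (p+p!+2)-2 = p+p!, w ∈ L; and |w| ≥ p.
The pumping lemma gives a decomposition w = xyz where |xy| ≤ p and y is nonempty.
The first p characters of w are 0's, so xy (and hence y) consists only of 0's. Write y = 0^k, 1 ≤ k ≤ p.
Since 1 ≤ k ≤ p, k divides p!; set t = 1 + p!/k. Then xy^t z has p + (p!/k)·k = p + p! copies of 0. Now the 0-count is p+p! and (1-count)-2 = (p+p!+2)-2 = p+p!, so i ≠ j-2 fails. So xy^t z = 0^{p+p!} 1^{p+p!+2} ∉ L.
Contradiction. Therefore L is not regular.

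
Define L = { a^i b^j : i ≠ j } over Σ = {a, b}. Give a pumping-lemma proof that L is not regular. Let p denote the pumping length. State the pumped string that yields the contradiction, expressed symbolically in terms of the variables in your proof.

Suppose for contradiction that L is regular, and let p be the pumping length.
Choose w = a^p b^{p+p!}. Since p ≠ p+p!, w ∈ L; and |w| ≥ p.
Write w = xyz as guaranteed by the lemma, with |xy| ≤ p and y is nonempty.
Because |xy| ≤ p and w begins with p copies of a, we have y = a^k with 1 ≤ k ≤ p.
Since 1 ≤ k ≤ p, k divides p!; set t = 1 + p!/k. Then xy^t z has p + (p!/k)·k = p + p! copies of a. Now the a-count equals the b-count, so i ≠ j fails. So xy^t z = a^{p+p!} b^{p+p!} ∉ L.
This is a contradiction; hence L is not regular.

a^{p+p!} b^{p+p!}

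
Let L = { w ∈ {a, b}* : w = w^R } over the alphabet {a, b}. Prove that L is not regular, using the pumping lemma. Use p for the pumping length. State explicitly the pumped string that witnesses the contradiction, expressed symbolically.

a^{p+k} b a^p

Suppose for contradiction that L is regular, and let p be the pumping length.
Take w = a^p b a^p, a palindrome of length 2p+1 ≥ p.
The pumping lemma gives a decomposition w = xyz where |xy| ≤ p and |y| ≥ 1.
Since the first p symbols of w are all a's and |xy| ≤ p, y lies entirely in the leading a-block: y = a^k for some k with 1 ≤ k ≤ p.
Pump with i = 2: xy^2z = a^{p+k} b a^p. Its reverse is a^p b a^{p+k}, which differs from xy^2z since k ≥ 1. So xy^2z is not a palindrome and xy^2z ∉ L.
Contradiction. Therefore L is not regular.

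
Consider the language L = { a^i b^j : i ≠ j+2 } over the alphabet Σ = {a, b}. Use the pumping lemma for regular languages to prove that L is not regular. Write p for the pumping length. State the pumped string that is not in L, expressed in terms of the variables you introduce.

a^{p+p!} b^{p+p!-2}

Suppose for contradiction that L is regular, and let p be the pumping length.
Choose w = a^p b^{p+p!-2}. Since p ≠ (p+p!-2)+2 = p+p!, w ∈ L; and |w| ≥ p.
By the pumping lemma, w = xyz with |xy| ≤ p and y is nonempty.
The first p characters of w are a's, so xy (and hence y) consists only of a's. Write y = a^k, 1 ≤ k ≤ p.
Since 1 ≤ k ≤ p, k divides p!; set t = 1 + p!/k. Then xy^t z has p + (p!/k)·k = p + p! copies of a. Now the a-count is p+p! and (b-count)+2 = (p+p!-2)+2 = p+p!, so i ≠ j+2 fails. So xy^t z = a^{p+p!} b^{p+p!-2} ∉ L.
This is a contradiction; hence L is not regular.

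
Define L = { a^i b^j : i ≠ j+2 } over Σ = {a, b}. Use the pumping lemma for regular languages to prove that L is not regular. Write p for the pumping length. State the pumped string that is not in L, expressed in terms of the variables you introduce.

Suppose for contradiction that L is regular, and let p be the pumping length.
Choose w = a^p b^{p+p!-2}. Since p ≠ (p+p!-2)+2 = p+p!, w ∈ L; and |w| ≥ p.
By the pumping lemma, w = xyz with |xy| ≤ p and y is nonempty.
Since the first p symbols of w are all a's and |xy| ≤ p, y lies entirely in the leading a-block: y = a^k for some k with 1 ≤ k ≤ p.
Since 1 ≤ k ≤ p, k divides p!; set t = 1 + p!/k. Then xy^t z has p + (p!/k)·k = p + p! copies of a. Now the a-count is p+p! and (b-count)+2 = (p+p!-2)+2 = p+p!, so i ≠ j+2 fails. So xy^t z = a^{p+p!} b^{p+p!-2} ∉ L.
This is a contradiction; hence L is not regular.

a^{p+p!} b^{p+p!-2}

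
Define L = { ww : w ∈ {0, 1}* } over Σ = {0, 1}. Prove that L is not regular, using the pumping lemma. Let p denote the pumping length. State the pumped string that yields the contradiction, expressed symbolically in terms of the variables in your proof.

0^{p+k} 1^p 0^p 1^p

Toward a contradiction, assume L is regular with pumping length p.
Take w = 0^p 1^p 0^p 1^p = uu where u = 0^p1^p; then w ∈ L and |w| = 4p ≥ p.
Write w = xyz as guaranteed by the lemma, with |xy| ≤ p and |y| > 0.
The first p characters of w are 0's, so xy (and hence y) consists only of 0's. Write y = 0^k, 1 ≤ k ≤ p.
Pump with i = 2: xy^2z = 0^{p+k} 1^p 0^p 1^p, of length 4p+k. Suppose this equals vv. The string starts with 0 and ends with 1, so v does too; thus the boundary between the two copies of v is a 1→0 transition. There is exactly one such transition, at position 2p+k, so |v| = 2p+k and |vv| = 4p+2k ≠ 4p+k since k ≥ 1. So xy^2z ∉ L.
This contradicts the pumping lemma, so L is not regular.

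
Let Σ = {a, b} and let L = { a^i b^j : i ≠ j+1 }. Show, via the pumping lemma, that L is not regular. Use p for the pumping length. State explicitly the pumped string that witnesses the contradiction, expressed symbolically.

a^{p+p!} b^{p+p!-1}

Toward a contradiction, assume L is regular with pumping length p.
Choose w = a^p b^{p+p!-1}. Since p ≠ (p+p!-1)+1 = p+p!, w ∈ L; and |w| ≥ p.
By the pumping lemma, w = xyz with |xy| ≤ p and |y| > 0.
Because |xy| ≤ p and w begins with p copies of a, we have y = a^k with 1 ≤ k ≤ p.
Since 1 ≤ k ≤ p, k divides p!; set t = 1 + p!/k. Then xy^t z has p + (p!/k)·k = p + p! copies of a. Now the a-count is p+p! and (b-count)+1 = (p+p!-1)+1 = p+p!, so i ≠ j+1 fails. So xy^t z = a^{p+p!} b^{p+p!-1} ∉ L.
This contradicts the pumping lemma, so L is not regular.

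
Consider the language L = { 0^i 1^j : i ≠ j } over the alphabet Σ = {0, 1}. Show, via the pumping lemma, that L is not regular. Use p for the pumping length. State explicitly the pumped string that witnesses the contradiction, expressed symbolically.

Toward a contradiction, assume L is regular with pumping length p.
Choose w = 0^p 1^{p+p!}. Since p ≠ p+p!, w ∈ L; and |w| ≥ p.
By the pumping lemma, w = xyz with |xy| ≤ p and y is nonempty.
Because |xy| ≤ p and w begins with p copies of 0, we have y = 0^k with 1 ≤ k ≤ p.
Since 1 ≤ k ≤ p, k divides p!; set t = 1 + p!/k. Then xy^t z has p + (p!/k)·k = p + p! copies of 0. Now the 0-count equals the 1-count, so i ≠ j fails. So xy^t z = 0^{p+p!} 1^{p+p!} ∉ L.
This contradicts the pumping lemma, so L is not regular.

0^{p+p!} 1^{p+p!}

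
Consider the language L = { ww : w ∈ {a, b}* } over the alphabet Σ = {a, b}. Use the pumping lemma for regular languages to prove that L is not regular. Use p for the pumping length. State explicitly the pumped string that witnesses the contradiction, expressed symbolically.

a^{p+k} b^p a^p b^p

Assume L is regular; let p be its pumping constant.
Take w = a^p b^p a^p b^p = uu where u = a^pb^p; then w ∈ L and |w| = 4p ≥ p.
Write w = xyz as guaranteed by the lemma, with |xy| ≤ p and |y| ≥ 1.
Because |xy| ≤ p and w begins with p copies of a, we have y = a^k with 1 ≤ k ≤ p.
Pump with i = 2: xy^2z = a^{p+k} b^p a^p b^p, of length 4p+k. Suppose this equals vv. The string starts with a and ends with b, so v does too; thus the boundary between the two copies of v is a b→a transition. There is exactly one such transition, at position 2p+k, so |v| = 2p+k and |vv| = 4p+2k ≠ 4p+k since k ≥ 1. So xy^2z ∉ L.
This contradicts the pumping lemma, so L is not regular.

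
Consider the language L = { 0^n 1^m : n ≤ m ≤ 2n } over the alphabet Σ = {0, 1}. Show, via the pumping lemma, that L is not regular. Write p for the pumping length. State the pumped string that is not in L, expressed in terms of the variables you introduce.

0^{p+k} 1^p

Assume L is regular. Let p be the pumping length given by the pumping lemma.
Take w = 0^p 1^p ∈ L (since p ≤ p ≤ 2p), with |w| = 2p ≥ p.
Write w = xyz as guaranteed by the lemma, with |xy| ≤ p and |y| ≥ 1.
The first p characters of w are 0's, so xy (and hence y) consists only of 0's. Write y = 0^k, 1 ≤ k ≤ p.
Pump with i = 2: xy^2z = 0^{p+k} 1^p. Now n = p+k > p = m, so the condition n ≤ m fails. Thus xy^2z ∉ L.
This is a contradiction; hence L is not regular.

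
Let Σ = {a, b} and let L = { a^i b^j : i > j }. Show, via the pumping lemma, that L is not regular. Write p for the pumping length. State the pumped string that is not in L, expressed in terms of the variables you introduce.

Assume L is regular. Let p be the pumping length given by the pumping lemma.
Choose w = a^{p+1} b^p ∈ L, with |w| = 2p+1 ≥ p.
Write w = xyz as guaranteed by the lemma, with |xy| ≤ p and |y| ≥ 1.
Because |xy| ≤ p and w begins with p copies of a, we have y = a^k with 1 ≤ k ≤ p.
Consider xy^0z = xz = a^{p+1-k} b^p. Since k ≥ 1, the a-count p+1-k is at most p, so i > j fails; thus xz ∉ L.
This is a contradiction; hence L is not regular.

a^{p+1-k} b^p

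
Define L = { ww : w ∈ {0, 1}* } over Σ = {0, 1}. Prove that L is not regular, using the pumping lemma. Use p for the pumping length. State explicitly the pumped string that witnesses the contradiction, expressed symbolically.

Toward a contradiction, assume L is regular with pumping length p.
Take w = 0^p 1^p 0^p 1^p = uu where u = 0^p1^p; then w ∈ L and |w| = 4p ≥ p.
The pumping lemma gives a decomposition w = xyz where |xy| ≤ p and |y| ≥ 1.
The first p characters of w are 0's, so xy (and hence y) consists only of 0's. Write y = 0^k, 1 ≤ k ≤ p.
Pump with i = 2: xy^2z = 0^{p+k} 1^p 0^p 1^p, of length 4p+k. Suppose this equals vv. The string starts with 0 and ends with 1, so v does too; thus the boundary between the two copies of v is a 1→0 transition. There is exactly one such transition, at position 2p+k, so |v| = 2p+k and |vv| = 4p+2k ≠ 4p+k since k ≥ 1. So xy^2z ∉ L.
This is a contradiction; hence L is not regular.

0^{p+k} 1^p 0^p 1^p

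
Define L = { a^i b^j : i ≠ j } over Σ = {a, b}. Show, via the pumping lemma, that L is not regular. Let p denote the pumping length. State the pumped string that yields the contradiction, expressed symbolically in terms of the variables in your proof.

Assume L is regular; let p be its pumping constant.
Choose w = a^p b^{p+p!}. Since p ≠ p+p!, w ∈ L; and |w| ≥ p.
By the pumping lemma, w = xyz with |xy| ≤ p and y is nonempty.
The first p characters of w are a's, so xy (and hence y) consists only of a's. Write y = a^k, 1 ≤ k ≤ p.
Since 1 ≤ k ≤ p, k divides p!; set t = 1 + p!/k. Then xy^t z has p + (p!/k)·k = p + p! copies of a. Now the a-count equals the b-count, so i ≠ j fails. So xy^t z = a^{p+p!} b^{p+p!} ∉ L.
This contradicts the pumping lemma, so L is not regular.

a^{p+p!} b^{p+p!}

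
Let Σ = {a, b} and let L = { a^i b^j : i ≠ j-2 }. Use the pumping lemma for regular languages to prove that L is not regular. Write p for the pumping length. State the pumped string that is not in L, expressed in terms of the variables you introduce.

Assume L is regular; let p be its pumping constant.
Choose w = a^p b^{p+p!+2}. Since p ≠ (p+p!+2)-2 = p+p!, w ∈ L; and |w| ≥ p.
Write w = xyz as guaranteed by the lemma, with |xy| ≤ p and y is nonempty.
Because |xy| ≤ p and w begins with p copies of a, we have y = a^k with 1 ≤ k ≤ p.
Since 1 ≤ k ≤ p, k divides p!; set t = 1 + p!/k. Then xy^t z has p + (p!/k)·k = p + p! copies of a. Now the a-count is p+p! and (b-count)-2 = (p+p!+2)-2 = p+p!, so i ≠ j-2 fails. So xy^t z = a^{p+p!} b^{p+p!+2} ∉ L.
This is a contradiction; hence L is not regular.

a^{p+p!} b^{p+p!+2}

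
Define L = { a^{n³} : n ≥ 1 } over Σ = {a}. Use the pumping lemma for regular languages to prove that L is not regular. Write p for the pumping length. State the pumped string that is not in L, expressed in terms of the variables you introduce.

Assume L is regular. Let p be the pumping length given by the pumping lemma.
Take w = a^{p³} ∈ L with |w| = p³ ≥ p.
Write w = xyz as guaranteed by the lemma, with |xy| ≤ p and |y| > 0.
Then y = a^k for some k with 1 ≤ k ≤ p.
Pump with i = 2: xy^2z = a^{p³+k}. Since 1 ≤ k ≤ p, p³ < p³+k ≤ p³+p < p³+3p²+3p+1 = (p+1)³, so p³+k is not a perfect cube. So xy^2z ∉ L.
This contradicts the pumping lemma, so L is not regular.

a^{p³+k}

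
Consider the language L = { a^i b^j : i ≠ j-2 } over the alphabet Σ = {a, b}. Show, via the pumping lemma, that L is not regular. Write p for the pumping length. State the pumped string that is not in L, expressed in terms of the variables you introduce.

Suppose for contradiction that L is regular, and let p be the pumping length.
Choose w = a^p b^{p+p!+2}. Since p ≠ (p+p!+2)-2 = p+p!, w ∈ L; and |w| ≥ p.
By the pumping lemma, w = xyz with |xy| ≤ p and |y| > 0.
Because |xy| ≤ p and w begins with p copies of a, we have y = a^k with 1 ≤ k ≤ p.
Since 1 ≤ k ≤ p, k divides p!; set t = 1 + p!/k. Then xy^t z has p + (p!/k)·k = p + p! copies of a. Now the a-count is p+p! and (b-count)-2 = (p+p!+2)-2 = p+p!, so i ≠ j-2 fails. So xy^t z = a^{p+p!} b^{p+p!+2} ∉ L.
This contradicts the pumping lemma, so L is not regular.

a^{p+p!} b^{p+p!+2}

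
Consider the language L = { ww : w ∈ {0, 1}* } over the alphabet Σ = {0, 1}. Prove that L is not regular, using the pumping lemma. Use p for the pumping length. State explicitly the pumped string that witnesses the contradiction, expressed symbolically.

0^{p+k} 1^p 0^p 1^p

Suppose for contradiction that L is regular, and let p be the pumping length.
Take w = 0^p 1^p 0^p 1^p = uu where u = 0^p1^p; then w ∈ L and |w| = 4p ≥ p.
The pumping lemma gives a decomposition w = xyz where |xy| ≤ p and y is nonempty.
Because |xy| ≤ p and w begins with p copies of 0, we have y = 0^k with 1 ≤ k ≤ p.
Pump with i = 2: xy^2z = 0^{p+k} 1^p 0^p 1^p, of length 4p+k. Suppose this equals vv. The string starts with 0 and ends with 1, so v does too; thus the boundary between the two copies of v is a 1→0 transition. There is exactly one such transition, at position 2p+k, so |v| = 2p+k and |vv| = 4p+2k ≠ 4p+k since k ≥ 1. So xy^2z ∉ L.
Contradiction. Therefore L is not regular.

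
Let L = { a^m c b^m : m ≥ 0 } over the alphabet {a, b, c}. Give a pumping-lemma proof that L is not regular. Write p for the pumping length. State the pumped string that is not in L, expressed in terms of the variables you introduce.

a^{p+k} c b^p

Assume L is regular; let p be its pumping constant.
Take w = a^p c b^p ∈ L with |w| = 2p+1 ≥ p.
The pumping lemma gives a decomposition w = xyz where |xy| ≤ p and |y| ≥ 1.
Since the first p symbols of w are all a's and |xy| ≤ p, y lies entirely in the leading a-block: y = a^k for some k with 1 ≤ k ≤ p.
Pump with i = 2: xy^2z = a^{p+k} c b^p, which would require p+k = p. But k ≥ 1, so xy^2z ∉ L.
This contradicts the pumping lemma, so L is not regular.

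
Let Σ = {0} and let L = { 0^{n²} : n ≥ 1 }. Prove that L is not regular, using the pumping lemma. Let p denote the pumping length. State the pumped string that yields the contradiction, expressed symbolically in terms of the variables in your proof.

Suppose for contradiction that L is regular, and let p be the pumping length.
Take w = 0^{p²} ∈ L with |w| = p² ≥ p.
Write w = xyz as guaranteed by the lemma, with |xy| ≤ p and y is nonempty.
Then y = 0^k for some k with 1 ≤ k ≤ p.
Pump with i = 2: xy^2z = 0^{p²+k}. Since 1 ≤ k ≤ p, p² < p²+k ≤ p²+p < (p+1)², so p²+k lies strictly between consecutive squares and is not a perfect square. So xy^2z ∉ L.
This is a contradiction; hence L is not regular.

0^{p²+k}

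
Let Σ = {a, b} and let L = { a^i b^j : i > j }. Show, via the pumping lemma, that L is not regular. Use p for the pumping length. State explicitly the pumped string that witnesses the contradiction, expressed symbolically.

Suppose for contradiction that L is regular, and let p be the pumping length.
Choose w = a^{p+1} b^p ∈ L, with |w| = 2p+1 ≥ p.
By the pumping lemma, w = xyz with |xy| ≤ p and y is nonempty.
The first p characters of w are a's, so xy (and hence y) consists only of a's. Write y = a^k, 1 ≤ k ≤ p.
Consider xy^0z = xz = a^{p+1-k} b^p. Since k ≥ 1, the a-count p+1-k is at most p, so i > j fails; thus xz ∉ L.
This contradicts the pumping lemma, so L is not regular.

a^{p+1-k} b^p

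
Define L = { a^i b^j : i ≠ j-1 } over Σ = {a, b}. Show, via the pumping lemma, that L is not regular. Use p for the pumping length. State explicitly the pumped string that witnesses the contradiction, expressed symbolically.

Assume L is regular; let p be its pumping constant.
Choose w = a^p b^{p+p!+1}. Since p ≠ (p+p!+1)-1 = p+p!, w ∈ L; and |w| ≥ p.
By the pumping lemma, w = xyz with |xy| ≤ p and |y| > 0.
Because |xy| ≤ p and w begins with p copies of a, we have y = a^k with 1 ≤ k ≤ p.
Since 1 ≤ k ≤ p, k divides p!; set t = 1 + p!/k. Then xy^t z has p + (p!/k)·k = p + p! copies of a. Now the a-count is p+p! and (b-count)-1 = (p+p!+1)-1 = p+p!, so i ≠ j-1 fails. So xy^t z = a^{p+p!} b^{p+p!+1} ∉ L.
This is a contradiction; hence L is not regular.

a^{p+p!} b^{p+p!+1}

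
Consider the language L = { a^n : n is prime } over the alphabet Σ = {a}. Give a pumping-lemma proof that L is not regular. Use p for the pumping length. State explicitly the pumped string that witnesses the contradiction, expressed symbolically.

Assume L is regular; let p be its pumping constant.
Let q be a prime with q ≥ p+2 (infinitely many primes exist), and take w = a^q ∈ L with |w| = q ≥ p.
The pumping lemma gives a decomposition w = xyz where |xy| ≤ p and |y| ≥ 1.
Then y = a^k for some k with 1 ≤ k ≤ p.
Since 1 ≤ k ≤ p, |xz| = q-k. Pump with i = q+1: |xy^{q+1}z| = (q-k)+(q+1)k = q+qk = q(1+k), which is composite (both factors ≥ 2). So xy^{q+1}z = a^{q(1+k)} ∉ L.
This is a contradiction; hence L is not regular.

a^{q(1+k)}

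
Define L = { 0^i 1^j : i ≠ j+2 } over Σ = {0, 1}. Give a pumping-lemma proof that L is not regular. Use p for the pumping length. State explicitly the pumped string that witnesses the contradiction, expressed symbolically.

0^{p+p!} 1^{p+p!-2}

Assume L is regular. Let p be the pumping length given by the pumping lemma.
Choose w = 0^p 1^{p+p!-2}. Since p ≠ (p+p!-2)+2 = p+p!, w ∈ L; and |w| ≥ p.
The pumping lemma gives a decomposition w = xyz where |xy| ≤ p and y is nonempty.
Because |xy| ≤ p and w begins with p copies of 0, we have y = 0^k with 1 ≤ k ≤ p.
Since 1 ≤ k ≤ p, k divides p!; set t = 1 + p!/k. Then xy^t z has p + (p!/k)·k = p + p! copies of 0. Now the 0-count is p+p! and (1-count)+2 = (p+p!-2)+2 = p+p!, so i ≠ j+2 fails. So xy^t z = 0^{p+p!} 1^{p+p!-2} ∉ L.
Contradiction. Therefore L is not regular.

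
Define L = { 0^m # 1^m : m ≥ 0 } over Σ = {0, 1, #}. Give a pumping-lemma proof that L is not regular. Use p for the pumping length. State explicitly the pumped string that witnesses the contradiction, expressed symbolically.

0^{p+k} # 1^p

Assume L is regular. Let p be the pumping length given by the pumping lemma.
Take w = 0^p # 1^p ∈ L with |w| = 2p+1 ≥ p.
By the pumping lemma, w = xyz with |xy| ≤ p and |y| > 0.
Because |xy| ≤ p and w begins with p copies of 0, we have y = 0^k with 1 ≤ k ≤ p.
Pump with i = 2: xy^2z = 0^{p+k} # 1^p, which would require p+k = p. But k ≥ 1, so xy^2z ∉ L.
This is a contradiction; hence L is not regular.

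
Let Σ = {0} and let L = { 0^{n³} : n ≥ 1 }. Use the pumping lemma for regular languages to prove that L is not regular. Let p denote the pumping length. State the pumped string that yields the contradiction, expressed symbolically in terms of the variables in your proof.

0^{p³+k}

Assume L is regular. Let p be the pumping length given by the pumping lemma.
Take w = 0^{p³} ∈ L with |w| = p³ ≥ p.
Write w = xyz as guaranteed by the lemma, with |xy| ≤ p and |y| ≥ 1.
Then y = 0^k for some k with 1 ≤ k ≤ p.
Pump with i = 2: xy^2z = 0^{p³+k}. Since 1 ≤ k ≤ p, p³ < p³+k ≤ p³+p < p³+3p²+3p+1 = (p+1)³, so p³+k is not a perfect cube. So xy^2z ∉ L.
Contradiction. Therefore L is not regular.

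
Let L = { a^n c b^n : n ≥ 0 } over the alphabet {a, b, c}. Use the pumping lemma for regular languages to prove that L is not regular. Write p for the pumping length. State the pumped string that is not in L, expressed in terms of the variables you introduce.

Suppose for contradiction that L is regular, and let p be the pumping length.
Take w = a^p c b^p ∈ L with |w| = 2p+1 ≥ p.
Write w = xyz as guaranteed by the lemma, with |xy| ≤ p and |y| ≥ 1.
The first p characters of w are a's, so xy (and hence y) consists only of a's. Write y = a^k, 1 ≤ k ≤ p.
Pump with i = 2: xy^2z = a^{p+k} c b^p, which would require p+k = p. But k ≥ 1, so xy^2z ∉ L.
This contradicts the pumping lemma, so L is not regular.

a^{p+k} c b^p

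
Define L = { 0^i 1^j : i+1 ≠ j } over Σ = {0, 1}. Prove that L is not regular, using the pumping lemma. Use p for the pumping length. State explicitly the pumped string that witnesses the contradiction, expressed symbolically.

0^{p+p!} 1^{p+p!+1}

Suppose for contradiction that L is regular, and let p be the pumping length.
Choose w = 0^p 1^{p+p!+1}. Since p ≠ (p+p!+1)-1 = p+p!, w ∈ L; and |w| ≥ p.
The pumping lemma gives a decomposition w = xyz where |xy| ≤ p and |y| ≥ 1.
The first p characters of w are 0's, so xy (and hence y) consists only of 0's. Write y = 0^k, 1 ≤ k ≤ p.
Since 1 ≤ k ≤ p, k divides p!; set t = 1 + p!/k. Then xy^t z has p + (p!/k)·k = p + p! copies of 0. Now the 0-count is p+p! and (1-count)-1 = (p+p!+1)-1 = p+p!, so i+1 ≠ j fails. So xy^t z = 0^{p+p!} 1^{p+p!+1} ∉ L.
This is a contradiction; hence L is not regular.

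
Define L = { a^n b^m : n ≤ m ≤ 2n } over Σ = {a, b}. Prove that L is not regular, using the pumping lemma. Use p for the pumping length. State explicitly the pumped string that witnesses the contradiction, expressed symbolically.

a^{p+k} b^p

Assume L is regular. Let p be the pumping length given by the pumping lemma.
Take w = a^p b^p ∈ L (since p ≤ p ≤ 2p), with |w| = 2p ≥ p.
The pumping lemma gives a decomposition w = xyz where |xy| ≤ p and y is nonempty.
The first p characters of w are a's, so xy (and hence y) consists only of a's. Write y = a^k, 1 ≤ k ≤ p.
Pump with i = 2: xy^2z = a^{p+k} b^p. Now n = p+k > p = m, so the condition n ≤ m fails. Thus xy^2z ∉ L.
This is a contradiction; hence L is not regular.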